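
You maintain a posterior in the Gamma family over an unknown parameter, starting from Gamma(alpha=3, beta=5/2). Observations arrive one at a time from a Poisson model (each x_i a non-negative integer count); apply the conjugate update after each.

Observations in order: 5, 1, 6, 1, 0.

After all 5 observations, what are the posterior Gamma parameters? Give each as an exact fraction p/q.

alpha=16, beta=15/2

obs 1: x=5 → posterior Gamma(8, 7/2)
obs 2: x=1 → posterior Gamma(9, 9/2)
obs 3: x=6 → posterior Gamma(15, 11/2)
obs 4: x=1 → posterior Gamma(16, 13/2)
obs 5: x=0 → posterior Gamma(16, 15/2)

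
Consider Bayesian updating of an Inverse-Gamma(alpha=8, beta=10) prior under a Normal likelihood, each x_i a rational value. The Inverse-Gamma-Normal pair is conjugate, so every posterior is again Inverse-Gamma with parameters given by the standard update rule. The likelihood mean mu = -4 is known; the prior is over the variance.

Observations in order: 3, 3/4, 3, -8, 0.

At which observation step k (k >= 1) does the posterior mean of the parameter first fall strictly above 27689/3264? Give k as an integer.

obs 1: x=3 → posterior Inverse-Gamma(17/2, 69/2)
obs 2: x=3/4 → posterior Inverse-Gamma(9, 1465/32)
obs 3: x=3 → posterior Inverse-Gamma(19/2, 2249/32)
obs 4: x=-8 → posterior Inverse-Gamma(10, 2505/32)
obs 5: x=0 → posterior Inverse-Gamma(21/2, 2761/32)

k = 4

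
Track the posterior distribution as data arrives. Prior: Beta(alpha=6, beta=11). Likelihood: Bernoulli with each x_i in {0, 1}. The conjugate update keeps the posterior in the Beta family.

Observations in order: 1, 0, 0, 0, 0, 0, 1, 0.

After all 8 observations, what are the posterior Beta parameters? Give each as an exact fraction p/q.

alpha=8, beta=17

obs 1: x=1 → posterior Beta(7, 11)
obs 2: x=0 → posterior Beta(7, 12)
obs 3: x=0 → posterior Beta(7, 13)
obs 4: x=0 → posterior Beta(7, 14)
obs 5: x=0 → posterior Beta(7, 15)
obs 6: x=0 → posterior Beta(7, 16)
obs 7: x=1 → posterior Beta(8, 16)
obs 8: x=0 → posterior Beta(8, 17)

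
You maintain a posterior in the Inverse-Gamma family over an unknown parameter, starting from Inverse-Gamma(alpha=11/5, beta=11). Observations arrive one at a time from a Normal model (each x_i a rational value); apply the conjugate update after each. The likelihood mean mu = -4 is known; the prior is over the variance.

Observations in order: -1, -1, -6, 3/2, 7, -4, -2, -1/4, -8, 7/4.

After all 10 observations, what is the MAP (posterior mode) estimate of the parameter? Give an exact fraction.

10495/656

obs 1: x=-1 → posterior Inverse-Gamma(27/10, 31/2)
obs 2: x=-1 → posterior Inverse-Gamma(16/5, 20)
obs 3: x=-6 → posterior Inverse-Gamma(37/10, 22)
obs 4: x=3/2 → posterior Inverse-Gamma(21/5, 297/8)
obs 5: x=7 → posterior Inverse-Gamma(47/10, 781/8)
obs 6: x=-4 → posterior Inverse-Gamma(26/5, 781/8)
obs 7: x=-2 → posterior Inverse-Gamma(57/10, 797/8)
obs 8: x=-1/4 → posterior Inverse-Gamma(31/5, 3413/32)
obs 9: x=-8 → posterior Inverse-Gamma(67/10, 3669/32)
obs 10: x=7/4 → posterior Inverse-Gamma(36/5, 2099/16)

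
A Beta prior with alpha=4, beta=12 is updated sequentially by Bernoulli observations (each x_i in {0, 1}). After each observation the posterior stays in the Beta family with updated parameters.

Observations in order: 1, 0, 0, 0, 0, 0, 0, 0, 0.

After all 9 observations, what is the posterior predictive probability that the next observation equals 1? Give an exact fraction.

obs 1: x=1 → posterior Beta(5, 12)
obs 2: x=0 → posterior Beta(5, 13)
obs 3: x=0 → posterior Beta(5, 14)
obs 4: x=0 → posterior Beta(5, 15)
obs 5: x=0 → posterior Beta(5, 16)
obs 6: x=0 → posterior Beta(5, 17)
obs 7: x=0 → posterior Beta(5, 18)
obs 8: x=0 → posterior Beta(5, 19)
obs 9: x=0 → posterior Beta(5, 20)

1/5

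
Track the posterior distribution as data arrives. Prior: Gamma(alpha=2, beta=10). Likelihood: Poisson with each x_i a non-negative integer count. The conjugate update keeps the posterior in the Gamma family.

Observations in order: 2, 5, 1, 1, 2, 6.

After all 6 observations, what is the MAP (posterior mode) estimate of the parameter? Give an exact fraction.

obs 1: x=2 → posterior Gamma(4, 11)
obs 2: x=5 → posterior Gamma(9, 12)
obs 3: x=1 → posterior Gamma(10, 13)
obs 4: x=1 → posterior Gamma(11, 14)
obs 5: x=2 → posterior Gamma(13, 15)
obs 6: x=6 → posterior Gamma(19, 16)

9/8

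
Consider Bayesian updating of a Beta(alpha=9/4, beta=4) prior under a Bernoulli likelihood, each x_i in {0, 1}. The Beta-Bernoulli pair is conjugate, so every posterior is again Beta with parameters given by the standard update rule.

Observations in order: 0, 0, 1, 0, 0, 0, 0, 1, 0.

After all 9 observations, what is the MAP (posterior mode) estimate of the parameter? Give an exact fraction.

13/53

obs 1: x=0 → posterior Beta(9/4, 5)
obs 2: x=0 → posterior Beta(9/4, 6)
obs 3: x=1 → posterior Beta(13/4, 6)
obs 4: x=0 → posterior Beta(13/4, 7)
obs 5: x=0 → posterior Beta(13/4, 8)
obs 6: x=0 → posterior Beta(13/4, 9)
obs 7: x=0 → posterior Beta(13/4, 10)
obs 8: x=1 → posterior Beta(17/4, 10)
obs 9: x=0 → posterior Beta(17/4, 11)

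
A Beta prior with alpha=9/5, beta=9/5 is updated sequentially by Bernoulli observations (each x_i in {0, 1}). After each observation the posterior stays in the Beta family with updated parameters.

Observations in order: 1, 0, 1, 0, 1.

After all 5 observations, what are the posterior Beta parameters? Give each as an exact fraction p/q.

alpha=24/5, beta=19/5

obs 1: x=1 → posterior Beta(14/5, 9/5)
obs 2: x=0 → posterior Beta(14/5, 14/5)
obs 3: x=1 → posterior Beta(19/5, 14/5)
obs 4: x=0 → posterior Beta(19/5, 19/5)
obs 5: x=1 → posterior Beta(24/5, 19/5)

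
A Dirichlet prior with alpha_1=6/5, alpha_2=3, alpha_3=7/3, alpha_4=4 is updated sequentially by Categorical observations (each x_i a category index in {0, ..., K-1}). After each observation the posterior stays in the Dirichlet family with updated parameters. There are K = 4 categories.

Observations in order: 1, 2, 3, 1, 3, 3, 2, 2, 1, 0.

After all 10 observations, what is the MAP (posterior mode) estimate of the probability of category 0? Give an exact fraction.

obs 1: x=1 → posterior Dirichlet(6/5, 4, 7/3, 4)
obs 2: x=2 → posterior Dirichlet(6/5, 4, 10/3, 4)
obs 3: x=3 → posterior Dirichlet(6/5, 4, 10/3, 5)
obs 4: x=1 → posterior Dirichlet(6/5, 5, 10/3, 5)
obs 5: x=3 → posterior Dirichlet(6/5, 5, 10/3, 6)
obs 6: x=3 → posterior Dirichlet(6/5, 5, 10/3, 7)
obs 7: x=2 → posterior Dirichlet(6/5, 5, 13/3, 7)
obs 8: x=2 → posterior Dirichlet(6/5, 5, 16/3, 7)
obs 9: x=1 → posterior Dirichlet(6/5, 6, 16/3, 7)
obs 10: x=0 → posterior Dirichlet(11/5, 6, 16/3, 7)

9/124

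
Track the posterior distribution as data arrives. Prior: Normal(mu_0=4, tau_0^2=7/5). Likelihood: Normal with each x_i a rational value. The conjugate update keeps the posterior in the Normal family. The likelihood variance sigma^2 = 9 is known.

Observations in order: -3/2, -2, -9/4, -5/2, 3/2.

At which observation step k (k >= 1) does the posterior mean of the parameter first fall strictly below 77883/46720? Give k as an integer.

k = 5

obs 1: x=-3/2 → posterior Normal(339/104, 63/52)
obs 2: x=-2 → posterior Normal(311/118, 63/59)
obs 3: x=-9/4 → posterior Normal(559/264, 21/22)
obs 4: x=-5/2 → posterior Normal(489/292, 63/73)
obs 5: x=3/2 → posterior Normal(531/320, 63/80)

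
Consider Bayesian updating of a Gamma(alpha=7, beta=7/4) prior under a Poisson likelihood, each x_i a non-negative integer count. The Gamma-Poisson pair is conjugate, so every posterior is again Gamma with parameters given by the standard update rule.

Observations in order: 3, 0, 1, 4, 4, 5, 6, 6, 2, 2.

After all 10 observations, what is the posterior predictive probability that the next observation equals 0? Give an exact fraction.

obs 1: x=3 → posterior Gamma(10, 11/4)
obs 2: x=0 → posterior Gamma(10, 15/4)
obs 3: x=1 → posterior Gamma(11, 19/4)
obs 4: x=4 → posterior Gamma(15, 23/4)
obs 5: x=4 → posterior Gamma(19, 27/4)
obs 6: x=5 → posterior Gamma(24, 31/4)
obs 7: x=6 → posterior Gamma(30, 35/4)
obs 8: x=6 → posterior Gamma(36, 39/4)
obs 9: x=2 → posterior Gamma(38, 43/4)
obs 10: x=2 → posterior Gamma(40, 47/4)

7654455761751330268890575447204214294134057054403947260546060444801/200820037536218678526581935459796317182144451848849339719949924452001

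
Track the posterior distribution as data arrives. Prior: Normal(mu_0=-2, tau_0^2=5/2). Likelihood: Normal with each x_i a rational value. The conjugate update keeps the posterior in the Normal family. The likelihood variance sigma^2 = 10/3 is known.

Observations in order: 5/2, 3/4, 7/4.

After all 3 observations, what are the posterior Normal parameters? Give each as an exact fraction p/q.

mu_0=7/13, tau_0^2=10/13

obs 1: x=5/2 → posterior Normal(-1/14, 10/7)
obs 2: x=3/4 → posterior Normal(7/40, 1)
obs 3: x=7/4 → posterior Normal(7/13, 10/13)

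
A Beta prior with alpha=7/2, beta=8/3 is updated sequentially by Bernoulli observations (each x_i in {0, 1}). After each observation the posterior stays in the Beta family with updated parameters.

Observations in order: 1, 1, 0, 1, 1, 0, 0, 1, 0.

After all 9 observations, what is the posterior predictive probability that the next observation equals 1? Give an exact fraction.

obs 1: x=1 → posterior Beta(9/2, 8/3)
obs 2: x=1 → posterior Beta(11/2, 8/3)
obs 3: x=0 → posterior Beta(11/2, 11/3)
obs 4: x=1 → posterior Beta(13/2, 11/3)
obs 5: x=1 → posterior Beta(15/2, 11/3)
obs 6: x=0 → posterior Beta(15/2, 14/3)
obs 7: x=0 → posterior Beta(15/2, 17/3)
obs 8: x=1 → posterior Beta(17/2, 17/3)
obs 9: x=0 → posterior Beta(17/2, 20/3)

51/91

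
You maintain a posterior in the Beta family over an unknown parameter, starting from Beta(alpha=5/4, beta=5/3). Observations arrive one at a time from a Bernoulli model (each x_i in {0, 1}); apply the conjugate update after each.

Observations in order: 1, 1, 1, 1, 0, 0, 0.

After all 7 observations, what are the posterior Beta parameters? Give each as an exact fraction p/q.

alpha=21/4, beta=14/3

obs 1: x=1 → posterior Beta(9/4, 5/3)
obs 2: x=1 → posterior Beta(13/4, 5/3)
obs 3: x=1 → posterior Beta(17/4, 5/3)
obs 4: x=1 → posterior Beta(21/4, 5/3)
obs 5: x=0 → posterior Beta(21/4, 8/3)
obs 6: x=0 → posterior Beta(21/4, 11/3)
obs 7: x=0 → posterior Beta(21/4, 14/3)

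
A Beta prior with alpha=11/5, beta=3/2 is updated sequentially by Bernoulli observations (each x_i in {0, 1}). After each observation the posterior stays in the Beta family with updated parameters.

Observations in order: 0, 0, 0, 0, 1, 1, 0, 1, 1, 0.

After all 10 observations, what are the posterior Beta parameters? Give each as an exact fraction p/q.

alpha=31/5, beta=15/2

obs 1: x=0 → posterior Beta(11/5, 5/2)
obs 2: x=0 → posterior Beta(11/5, 7/2)
obs 3: x=0 → posterior Beta(11/5, 9/2)
obs 4: x=0 → posterior Beta(11/5, 11/2)
obs 5: x=1 → posterior Beta(16/5, 11/2)
obs 6: x=1 → posterior Beta(21/5, 11/2)
obs 7: x=0 → posterior Beta(21/5, 13/2)
obs 8: x=1 → posterior Beta(26/5, 13/2)
obs 9: x=1 → posterior Beta(31/5, 13/2)
obs 10: x=0 → posterior Beta(31/5, 15/2)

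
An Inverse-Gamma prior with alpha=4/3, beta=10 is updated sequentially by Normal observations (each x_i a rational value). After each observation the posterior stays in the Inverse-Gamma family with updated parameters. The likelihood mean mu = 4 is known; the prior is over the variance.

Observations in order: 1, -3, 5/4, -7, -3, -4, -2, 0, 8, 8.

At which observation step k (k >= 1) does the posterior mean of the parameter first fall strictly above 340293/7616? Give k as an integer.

obs 1: x=1 → posterior Inverse-Gamma(11/6, 29/2)
obs 2: x=-3 → posterior Inverse-Gamma(7/3, 39)
obs 3: x=5/4 → posterior Inverse-Gamma(17/6, 1369/32)
obs 4: x=-7 → posterior Inverse-Gamma(10/3, 3305/32)
obs 5: x=-3 → posterior Inverse-Gamma(23/6, 4089/32)
obs 6: x=-4 → posterior Inverse-Gamma(13/3, 5113/32)
obs 7: x=-2 → posterior Inverse-Gamma(29/6, 5689/32)
obs 8: x=0 → posterior Inverse-Gamma(16/3, 5945/32)
obs 9: x=8 → posterior Inverse-Gamma(35/6, 6201/32)
obs 10: x=8 → posterior Inverse-Gamma(19/3, 6457/32)

k = 5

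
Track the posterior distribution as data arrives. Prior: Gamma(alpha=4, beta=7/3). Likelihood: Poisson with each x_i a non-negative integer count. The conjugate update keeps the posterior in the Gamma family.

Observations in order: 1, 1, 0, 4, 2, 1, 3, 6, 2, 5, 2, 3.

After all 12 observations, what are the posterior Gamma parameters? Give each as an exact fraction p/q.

obs 1: x=1 → posterior Gamma(5, 10/3)
obs 2: x=1 → posterior Gamma(6, 13/3)
obs 3: x=0 → posterior Gamma(6, 16/3)
obs 4: x=4 → posterior Gamma(10, 19/3)
obs 5: x=2 → posterior Gamma(12, 22/3)
obs 6: x=1 → posterior Gamma(13, 25/3)
obs 7: x=3 → posterior Gamma(16, 28/3)
obs 8: x=6 → posterior Gamma(22, 31/3)
obs 9: x=2 → posterior Gamma(24, 34/3)
obs 10: x=5 → posterior Gamma(29, 37/3)
obs 11: x=2 → posterior Gamma(31, 40/3)
obs 12: x=3 → posterior Gamma(34, 43/3)

alpha=34, beta=43/3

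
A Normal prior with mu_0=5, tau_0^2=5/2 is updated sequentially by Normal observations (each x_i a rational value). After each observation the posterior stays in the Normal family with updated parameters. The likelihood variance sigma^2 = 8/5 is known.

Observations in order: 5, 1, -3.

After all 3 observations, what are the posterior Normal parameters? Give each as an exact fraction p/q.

obs 1: x=5 → posterior Normal(5, 40/41)
obs 2: x=1 → posterior Normal(115/33, 20/33)
obs 3: x=-3 → posterior Normal(155/91, 40/91)

mu_0=155/91, tau_0^2=40/91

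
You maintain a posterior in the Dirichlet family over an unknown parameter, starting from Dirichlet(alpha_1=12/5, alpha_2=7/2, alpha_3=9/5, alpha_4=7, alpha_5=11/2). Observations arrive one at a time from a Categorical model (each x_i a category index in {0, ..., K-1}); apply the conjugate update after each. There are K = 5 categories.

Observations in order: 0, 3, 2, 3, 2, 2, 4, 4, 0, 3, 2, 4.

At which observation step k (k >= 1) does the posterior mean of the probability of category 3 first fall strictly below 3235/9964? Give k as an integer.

k = 8

obs 1: x=0 → posterior Dirichlet(17/5, 7/2, 9/5, 7, 11/2)
obs 2: x=3 → posterior Dirichlet(17/5, 7/2, 9/5, 8, 11/2)
obs 3: x=2 → posterior Dirichlet(17/5, 7/2, 14/5, 8, 11/2)
obs 4: x=3 → posterior Dirichlet(17/5, 7/2, 14/5, 9, 11/2)
obs 5: x=2 → posterior Dirichlet(17/5, 7/2, 19/5, 9, 11/2)
obs 6: x=2 → posterior Dirichlet(17/5, 7/2, 24/5, 9, 11/2)
obs 7: x=4 → posterior Dirichlet(17/5, 7/2, 24/5, 9, 13/2)
obs 8: x=4 → posterior Dirichlet(17/5, 7/2, 24/5, 9, 15/2)
obs 9: x=0 → posterior Dirichlet(22/5, 7/2, 24/5, 9, 15/2)
obs 10: x=3 → posterior Dirichlet(22/5, 7/2, 24/5, 10, 15/2)
obs 11: x=2 → posterior Dirichlet(22/5, 7/2, 29/5, 10, 15/2)
obs 12: x=4 → posterior Dirichlet(22/5, 7/2, 29/5, 10, 17/2)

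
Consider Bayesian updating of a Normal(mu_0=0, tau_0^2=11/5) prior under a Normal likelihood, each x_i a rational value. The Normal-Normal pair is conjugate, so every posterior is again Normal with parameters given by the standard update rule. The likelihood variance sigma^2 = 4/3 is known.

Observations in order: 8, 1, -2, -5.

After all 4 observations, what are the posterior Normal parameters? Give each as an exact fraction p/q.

obs 1: x=8 → posterior Normal(264/53, 44/53)
obs 2: x=1 → posterior Normal(297/86, 22/43)
obs 3: x=-2 → posterior Normal(33/17, 44/119)
obs 4: x=-5 → posterior Normal(33/76, 11/38)

mu_0=33/76, tau_0^2=11/38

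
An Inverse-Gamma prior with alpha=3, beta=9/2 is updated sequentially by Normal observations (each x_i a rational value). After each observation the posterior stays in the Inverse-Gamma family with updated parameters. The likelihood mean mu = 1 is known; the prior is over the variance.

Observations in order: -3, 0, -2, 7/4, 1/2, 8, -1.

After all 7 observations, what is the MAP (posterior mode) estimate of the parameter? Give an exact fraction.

1421/240

obs 1: x=-3 → posterior Inverse-Gamma(7/2, 25/2)
obs 2: x=0 → posterior Inverse-Gamma(4, 13)
obs 3: x=-2 → posterior Inverse-Gamma(9/2, 35/2)
obs 4: x=7/4 → posterior Inverse-Gamma(5, 569/32)
obs 5: x=1/2 → posterior Inverse-Gamma(11/2, 573/32)
obs 6: x=8 → posterior Inverse-Gamma(6, 1357/32)
obs 7: x=-1 → posterior Inverse-Gamma(13/2, 1421/32)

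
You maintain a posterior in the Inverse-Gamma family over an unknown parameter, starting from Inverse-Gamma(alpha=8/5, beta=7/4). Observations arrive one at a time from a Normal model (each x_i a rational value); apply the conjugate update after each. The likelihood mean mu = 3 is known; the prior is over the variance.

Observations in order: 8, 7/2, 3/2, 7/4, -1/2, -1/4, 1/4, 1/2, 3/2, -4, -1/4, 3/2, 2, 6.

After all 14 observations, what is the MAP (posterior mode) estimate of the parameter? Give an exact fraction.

obs 1: x=8 → posterior Inverse-Gamma(21/10, 57/4)
obs 2: x=7/2 → posterior Inverse-Gamma(13/5, 115/8)
obs 3: x=3/2 → posterior Inverse-Gamma(31/10, 31/2)
obs 4: x=7/4 → posterior Inverse-Gamma(18/5, 521/32)
obs 5: x=-1/2 → posterior Inverse-Gamma(41/10, 717/32)
obs 6: x=-1/4 → posterior Inverse-Gamma(23/5, 443/16)
obs 7: x=1/4 → posterior Inverse-Gamma(51/10, 1007/32)
obs 8: x=1/2 → posterior Inverse-Gamma(28/5, 1107/32)
obs 9: x=3/2 → posterior Inverse-Gamma(61/10, 1143/32)
obs 10: x=-4 → posterior Inverse-Gamma(33/5, 1927/32)
obs 11: x=-1/4 → posterior Inverse-Gamma(71/10, 131/2)
obs 12: x=3/2 → posterior Inverse-Gamma(38/5, 533/8)
obs 13: x=2 → posterior Inverse-Gamma(81/10, 537/8)
obs 14: x=6 → posterior Inverse-Gamma(43/5, 573/8)

955/128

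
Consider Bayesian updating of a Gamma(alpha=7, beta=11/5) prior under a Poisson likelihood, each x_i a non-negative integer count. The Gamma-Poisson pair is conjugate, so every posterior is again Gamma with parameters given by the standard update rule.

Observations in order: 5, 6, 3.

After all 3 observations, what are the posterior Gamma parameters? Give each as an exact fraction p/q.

alpha=21, beta=26/5

obs 1: x=5 → posterior Gamma(12, 16/5)
obs 2: x=6 → posterior Gamma(18, 21/5)
obs 3: x=3 → posterior Gamma(21, 26/5)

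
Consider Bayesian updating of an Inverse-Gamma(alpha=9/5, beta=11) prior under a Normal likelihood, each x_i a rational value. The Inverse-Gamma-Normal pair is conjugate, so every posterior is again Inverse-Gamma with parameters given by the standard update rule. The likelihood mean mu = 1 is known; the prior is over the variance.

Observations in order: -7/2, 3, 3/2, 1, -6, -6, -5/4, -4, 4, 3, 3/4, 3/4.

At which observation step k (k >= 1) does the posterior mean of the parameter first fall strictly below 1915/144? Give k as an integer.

k = 2

obs 1: x=-7/2 → posterior Inverse-Gamma(23/10, 169/8)
obs 2: x=3 → posterior Inverse-Gamma(14/5, 185/8)
obs 3: x=3/2 → posterior Inverse-Gamma(33/10, 93/4)
obs 4: x=1 → posterior Inverse-Gamma(19/5, 93/4)
obs 5: x=-6 → posterior Inverse-Gamma(43/10, 191/4)
obs 6: x=-6 → posterior Inverse-Gamma(24/5, 289/4)
obs 7: x=-5/4 → posterior Inverse-Gamma(53/10, 2393/32)
obs 8: x=-4 → posterior Inverse-Gamma(29/5, 2793/32)
obs 9: x=4 → posterior Inverse-Gamma(63/10, 2937/32)
obs 10: x=3 → posterior Inverse-Gamma(34/5, 3001/32)
obs 11: x=3/4 → posterior Inverse-Gamma(73/10, 1501/16)
obs 12: x=3/4 → posterior Inverse-Gamma(39/5, 3003/32)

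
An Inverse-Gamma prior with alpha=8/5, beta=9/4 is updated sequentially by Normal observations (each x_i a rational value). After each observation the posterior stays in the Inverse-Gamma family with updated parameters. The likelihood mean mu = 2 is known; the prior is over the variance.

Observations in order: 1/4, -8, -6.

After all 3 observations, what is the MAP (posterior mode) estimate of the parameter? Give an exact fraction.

obs 1: x=1/4 → posterior Inverse-Gamma(21/10, 121/32)
obs 2: x=-8 → posterior Inverse-Gamma(13/5, 1721/32)
obs 3: x=-6 → posterior Inverse-Gamma(31/10, 2745/32)

13725/656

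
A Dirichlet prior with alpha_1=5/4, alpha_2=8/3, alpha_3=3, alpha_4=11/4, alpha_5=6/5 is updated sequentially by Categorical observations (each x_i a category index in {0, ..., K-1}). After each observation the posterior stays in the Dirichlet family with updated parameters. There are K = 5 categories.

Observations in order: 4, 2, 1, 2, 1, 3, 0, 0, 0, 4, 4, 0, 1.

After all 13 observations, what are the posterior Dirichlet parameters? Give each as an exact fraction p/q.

obs 1: x=4 → posterior Dirichlet(5/4, 8/3, 3, 11/4, 11/5)
obs 2: x=2 → posterior Dirichlet(5/4, 8/3, 4, 11/4, 11/5)
obs 3: x=1 → posterior Dirichlet(5/4, 11/3, 4, 11/4, 11/5)
obs 4: x=2 → posterior Dirichlet(5/4, 11/3, 5, 11/4, 11/5)
obs 5: x=1 → posterior Dirichlet(5/4, 14/3, 5, 11/4, 11/5)
obs 6: x=3 → posterior Dirichlet(5/4, 14/3, 5, 15/4, 11/5)
obs 7: x=0 → posterior Dirichlet(9/4, 14/3, 5, 15/4, 11/5)
obs 8: x=0 → posterior Dirichlet(13/4, 14/3, 5, 15/4, 11/5)
obs 9: x=0 → posterior Dirichlet(17/4, 14/3, 5, 15/4, 11/5)
obs 10: x=4 → posterior Dirichlet(17/4, 14/3, 5, 15/4, 16/5)
obs 11: x=4 → posterior Dirichlet(17/4, 14/3, 5, 15/4, 21/5)
obs 12: x=0 → posterior Dirichlet(21/4, 14/3, 5, 15/4, 21/5)
obs 13: x=1 → posterior Dirichlet(21/4, 17/3, 5, 15/4, 21/5)

alpha_1=21/4, alpha_2=17/3, alpha_3=5, alpha_4=15/4, alpha_5=21/5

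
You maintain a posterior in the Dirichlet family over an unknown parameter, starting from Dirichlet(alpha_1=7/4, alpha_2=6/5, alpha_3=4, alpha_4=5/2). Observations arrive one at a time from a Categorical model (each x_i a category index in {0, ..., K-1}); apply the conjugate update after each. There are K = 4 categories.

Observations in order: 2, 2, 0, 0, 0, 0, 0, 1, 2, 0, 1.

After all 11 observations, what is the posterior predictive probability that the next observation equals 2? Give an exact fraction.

obs 1: x=2 → posterior Dirichlet(7/4, 6/5, 5, 5/2)
obs 2: x=2 → posterior Dirichlet(7/4, 6/5, 6, 5/2)
obs 3: x=0 → posterior Dirichlet(11/4, 6/5, 6, 5/2)
obs 4: x=0 → posterior Dirichlet(15/4, 6/5, 6, 5/2)
obs 5: x=0 → posterior Dirichlet(19/4, 6/5, 6, 5/2)
obs 6: x=0 → posterior Dirichlet(23/4, 6/5, 6, 5/2)
obs 7: x=0 → posterior Dirichlet(27/4, 6/5, 6, 5/2)
obs 8: x=1 → posterior Dirichlet(27/4, 11/5, 6, 5/2)
obs 9: x=2 → posterior Dirichlet(27/4, 11/5, 7, 5/2)
obs 10: x=0 → posterior Dirichlet(31/4, 11/5, 7, 5/2)
obs 11: x=1 → posterior Dirichlet(31/4, 16/5, 7, 5/2)

140/409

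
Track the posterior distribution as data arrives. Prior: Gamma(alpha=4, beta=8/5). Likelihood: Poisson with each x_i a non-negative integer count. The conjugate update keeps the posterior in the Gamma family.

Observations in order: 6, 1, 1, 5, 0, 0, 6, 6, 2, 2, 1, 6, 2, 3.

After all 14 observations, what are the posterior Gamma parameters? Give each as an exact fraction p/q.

obs 1: x=6 → posterior Gamma(10, 13/5)
obs 2: x=1 → posterior Gamma(11, 18/5)
obs 3: x=1 → posterior Gamma(12, 23/5)
obs 4: x=5 → posterior Gamma(17, 28/5)
obs 5: x=0 → posterior Gamma(17, 33/5)
obs 6: x=0 → posterior Gamma(17, 38/5)
obs 7: x=6 → posterior Gamma(23, 43/5)
obs 8: x=6 → posterior Gamma(29, 48/5)
obs 9: x=2 → posterior Gamma(31, 53/5)
obs 10: x=2 → posterior Gamma(33, 58/5)
obs 11: x=1 → posterior Gamma(34, 63/5)
obs 12: x=6 → posterior Gamma(40, 68/5)
obs 13: x=2 → posterior Gamma(42, 73/5)
obs 14: x=3 → posterior Gamma(45, 78/5)

alpha=45, beta=78/5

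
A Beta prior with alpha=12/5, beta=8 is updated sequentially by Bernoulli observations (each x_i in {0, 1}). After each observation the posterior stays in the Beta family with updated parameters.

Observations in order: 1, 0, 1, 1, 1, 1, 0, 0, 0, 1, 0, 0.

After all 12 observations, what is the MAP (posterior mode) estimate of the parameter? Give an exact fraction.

obs 1: x=1 → posterior Beta(17/5, 8)
obs 2: x=0 → posterior Beta(17/5, 9)
obs 3: x=1 → posterior Beta(22/5, 9)
obs 4: x=1 → posterior Beta(27/5, 9)
obs 5: x=1 → posterior Beta(32/5, 9)
obs 6: x=1 → posterior Beta(37/5, 9)
obs 7: x=0 → posterior Beta(37/5, 10)
obs 8: x=0 → posterior Beta(37/5, 11)
obs 9: x=0 → posterior Beta(37/5, 12)
obs 10: x=1 → posterior Beta(42/5, 12)
obs 11: x=0 → posterior Beta(42/5, 13)
obs 12: x=0 → posterior Beta(42/5, 14)

37/102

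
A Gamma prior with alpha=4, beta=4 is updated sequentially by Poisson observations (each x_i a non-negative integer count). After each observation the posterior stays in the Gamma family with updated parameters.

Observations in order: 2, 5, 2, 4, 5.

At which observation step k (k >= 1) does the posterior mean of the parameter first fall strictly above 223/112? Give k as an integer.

obs 1: x=2 → posterior Gamma(6, 5)
obs 2: x=5 → posterior Gamma(11, 6)
obs 3: x=2 → posterior Gamma(13, 7)
obs 4: x=4 → posterior Gamma(17, 8)
obs 5: x=5 → posterior Gamma(22, 9)

k = 4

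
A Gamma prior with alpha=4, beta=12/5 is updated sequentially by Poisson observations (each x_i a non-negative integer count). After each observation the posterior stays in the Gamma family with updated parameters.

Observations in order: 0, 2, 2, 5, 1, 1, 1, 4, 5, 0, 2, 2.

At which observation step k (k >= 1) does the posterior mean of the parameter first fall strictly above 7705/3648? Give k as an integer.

obs 1: x=0 → posterior Gamma(4, 17/5)
obs 2: x=2 → posterior Gamma(6, 22/5)
obs 3: x=2 → posterior Gamma(8, 27/5)
obs 4: x=5 → posterior Gamma(13, 32/5)
obs 5: x=1 → posterior Gamma(14, 37/5)
obs 6: x=1 → posterior Gamma(15, 42/5)
obs 7: x=1 → posterior Gamma(16, 47/5)
obs 8: x=4 → posterior Gamma(20, 52/5)
obs 9: x=5 → posterior Gamma(25, 57/5)
obs 10: x=0 → posterior Gamma(25, 62/5)
obs 11: x=2 → posterior Gamma(27, 67/5)
obs 12: x=2 → posterior Gamma(29, 72/5)

k = 9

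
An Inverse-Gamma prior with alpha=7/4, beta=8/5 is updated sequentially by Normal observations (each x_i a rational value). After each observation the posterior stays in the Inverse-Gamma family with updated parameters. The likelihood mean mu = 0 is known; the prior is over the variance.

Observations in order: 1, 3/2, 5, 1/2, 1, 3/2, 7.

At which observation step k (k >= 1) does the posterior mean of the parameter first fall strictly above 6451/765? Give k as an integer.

k = 7

obs 1: x=1 → posterior Inverse-Gamma(9/4, 21/10)
obs 2: x=3/2 → posterior Inverse-Gamma(11/4, 129/40)
obs 3: x=5 → posterior Inverse-Gamma(13/4, 629/40)
obs 4: x=1/2 → posterior Inverse-Gamma(15/4, 317/20)
obs 5: x=1 → posterior Inverse-Gamma(17/4, 327/20)
obs 6: x=3/2 → posterior Inverse-Gamma(19/4, 699/40)
obs 7: x=7 → posterior Inverse-Gamma(21/4, 1679/40)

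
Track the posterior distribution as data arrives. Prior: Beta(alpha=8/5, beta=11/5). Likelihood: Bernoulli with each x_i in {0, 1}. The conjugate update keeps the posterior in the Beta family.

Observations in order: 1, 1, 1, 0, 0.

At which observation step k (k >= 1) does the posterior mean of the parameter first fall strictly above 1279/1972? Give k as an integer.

k = 3

obs 1: x=1 → posterior Beta(13/5, 11/5)
obs 2: x=1 → posterior Beta(18/5, 11/5)
obs 3: x=1 → posterior Beta(23/5, 11/5)
obs 4: x=0 → posterior Beta(23/5, 16/5)
obs 5: x=0 → posterior Beta(23/5, 21/5)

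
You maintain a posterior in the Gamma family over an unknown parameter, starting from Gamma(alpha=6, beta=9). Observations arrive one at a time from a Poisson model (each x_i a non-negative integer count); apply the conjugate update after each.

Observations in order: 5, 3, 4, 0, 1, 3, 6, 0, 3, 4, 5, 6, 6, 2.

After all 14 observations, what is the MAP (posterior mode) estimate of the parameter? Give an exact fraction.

53/23

obs 1: x=5 → posterior Gamma(11, 10)
obs 2: x=3 → posterior Gamma(14, 11)
obs 3: x=4 → posterior Gamma(18, 12)
obs 4: x=0 → posterior Gamma(18, 13)
obs 5: x=1 → posterior Gamma(19, 14)
obs 6: x=3 → posterior Gamma(22, 15)
obs 7: x=6 → posterior Gamma(28, 16)
obs 8: x=0 → posterior Gamma(28, 17)
obs 9: x=3 → posterior Gamma(31, 18)
obs 10: x=4 → posterior Gamma(35, 19)
obs 11: x=5 → posterior Gamma(40, 20)
obs 12: x=6 → posterior Gamma(46, 21)
obs 13: x=6 → posterior Gamma(52, 22)
obs 14: x=2 → posterior Gamma(54, 23)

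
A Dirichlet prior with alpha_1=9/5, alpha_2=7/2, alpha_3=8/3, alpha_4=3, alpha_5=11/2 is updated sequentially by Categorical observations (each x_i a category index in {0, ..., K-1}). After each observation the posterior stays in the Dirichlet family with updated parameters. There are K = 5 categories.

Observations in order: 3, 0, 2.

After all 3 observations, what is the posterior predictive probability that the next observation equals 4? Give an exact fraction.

obs 1: x=3 → posterior Dirichlet(9/5, 7/2, 8/3, 4, 11/2)
obs 2: x=0 → posterior Dirichlet(14/5, 7/2, 8/3, 4, 11/2)
obs 3: x=2 → posterior Dirichlet(14/5, 7/2, 11/3, 4, 11/2)

165/584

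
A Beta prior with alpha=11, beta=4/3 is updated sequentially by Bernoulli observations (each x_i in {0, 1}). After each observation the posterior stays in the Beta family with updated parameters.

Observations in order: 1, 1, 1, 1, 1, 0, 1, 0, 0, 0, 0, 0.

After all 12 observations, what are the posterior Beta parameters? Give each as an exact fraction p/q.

alpha=17, beta=22/3

obs 1: x=1 → posterior Beta(12, 4/3)
obs 2: x=1 → posterior Beta(13, 4/3)
obs 3: x=1 → posterior Beta(14, 4/3)
obs 4: x=1 → posterior Beta(15, 4/3)
obs 5: x=1 → posterior Beta(16, 4/3)
obs 6: x=0 → posterior Beta(16, 7/3)
obs 7: x=1 → posterior Beta(17, 7/3)
obs 8: x=0 → posterior Beta(17, 10/3)
obs 9: x=0 → posterior Beta(17, 13/3)
obs 10: x=0 → posterior Beta(17, 16/3)
obs 11: x=0 → posterior Beta(17, 19/3)
obs 12: x=0 → posterior Beta(17, 22/3)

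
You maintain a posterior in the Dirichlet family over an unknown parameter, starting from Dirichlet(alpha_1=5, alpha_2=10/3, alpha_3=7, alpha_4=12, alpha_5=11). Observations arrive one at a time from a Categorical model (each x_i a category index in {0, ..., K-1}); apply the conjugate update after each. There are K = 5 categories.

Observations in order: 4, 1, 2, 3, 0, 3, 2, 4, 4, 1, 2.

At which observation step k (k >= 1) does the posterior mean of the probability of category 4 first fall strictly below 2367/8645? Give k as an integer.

obs 1: x=4 → posterior Dirichlet(5, 10/3, 7, 12, 12)
obs 2: x=1 → posterior Dirichlet(5, 13/3, 7, 12, 12)
obs 3: x=2 → posterior Dirichlet(5, 13/3, 8, 12, 12)
obs 4: x=3 → posterior Dirichlet(5, 13/3, 8, 13, 12)
obs 5: x=0 → posterior Dirichlet(6, 13/3, 8, 13, 12)
obs 6: x=3 → posterior Dirichlet(6, 13/3, 8, 14, 12)
obs 7: x=2 → posterior Dirichlet(6, 13/3, 9, 14, 12)
obs 8: x=4 → posterior Dirichlet(6, 13/3, 9, 14, 13)
obs 9: x=4 → posterior Dirichlet(6, 13/3, 9, 14, 14)
obs 10: x=1 → posterior Dirichlet(6, 16/3, 9, 14, 14)
obs 11: x=2 → posterior Dirichlet(6, 16/3, 10, 14, 14)

k = 6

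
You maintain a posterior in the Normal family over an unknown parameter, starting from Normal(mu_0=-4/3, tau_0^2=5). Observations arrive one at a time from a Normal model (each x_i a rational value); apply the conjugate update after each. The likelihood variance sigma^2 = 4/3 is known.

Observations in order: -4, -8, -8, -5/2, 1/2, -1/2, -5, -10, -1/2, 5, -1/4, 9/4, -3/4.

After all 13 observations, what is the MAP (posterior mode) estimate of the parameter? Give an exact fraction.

obs 1: x=-4 → posterior Normal(-196/57, 20/19)
obs 2: x=-8 → posterior Normal(-278/51, 10/17)
obs 3: x=-8 → posterior Normal(-916/147, 20/49)
obs 4: x=-5/2 → posterior Normal(-2057/384, 5/16)
obs 5: x=1/2 → posterior Normal(-1006/237, 20/79)
obs 6: x=-1/2 → posterior Normal(-2057/564, 10/47)
obs 7: x=-5 → posterior Normal(-23/6, 20/109)
obs 8: x=-10 → posterior Normal(-3407/744, 5/31)
obs 9: x=-1/2 → posterior Normal(-1726/417, 20/139)
obs 10: x=5 → posterior Normal(-1501/462, 10/77)
obs 11: x=-1/4 → posterior Normal(-6049/2028, 20/169)
obs 12: x=9/4 → posterior Normal(-1411/552, 5/46)
obs 13: x=-3/4 → posterior Normal(-5779/2388, 20/199)

-5779/2388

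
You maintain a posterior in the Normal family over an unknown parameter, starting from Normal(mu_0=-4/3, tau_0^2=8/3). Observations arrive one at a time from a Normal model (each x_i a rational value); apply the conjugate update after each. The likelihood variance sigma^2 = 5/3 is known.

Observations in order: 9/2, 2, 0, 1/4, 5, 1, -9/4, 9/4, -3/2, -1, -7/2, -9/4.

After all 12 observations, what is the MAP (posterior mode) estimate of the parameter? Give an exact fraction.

88/303

obs 1: x=9/2 → posterior Normal(88/39, 40/39)
obs 2: x=2 → posterior Normal(136/63, 40/63)
obs 3: x=0 → posterior Normal(136/87, 40/87)
obs 4: x=1/4 → posterior Normal(142/111, 40/111)
obs 5: x=5 → posterior Normal(262/135, 8/27)
obs 6: x=1 → posterior Normal(286/159, 40/159)
obs 7: x=-9/4 → posterior Normal(232/183, 40/183)
obs 8: x=9/4 → posterior Normal(286/207, 40/207)
obs 9: x=-3/2 → posterior Normal(250/231, 40/231)
obs 10: x=-1 → posterior Normal(226/255, 8/51)
obs 11: x=-7/2 → posterior Normal(142/279, 40/279)
obs 12: x=-9/4 → posterior Normal(88/303, 40/303)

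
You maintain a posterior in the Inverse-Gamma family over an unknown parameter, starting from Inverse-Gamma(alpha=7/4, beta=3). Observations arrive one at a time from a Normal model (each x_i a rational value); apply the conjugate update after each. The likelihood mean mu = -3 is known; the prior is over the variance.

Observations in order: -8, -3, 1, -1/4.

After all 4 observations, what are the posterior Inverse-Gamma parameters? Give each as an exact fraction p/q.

obs 1: x=-8 → posterior Inverse-Gamma(9/4, 31/2)
obs 2: x=-3 → posterior Inverse-Gamma(11/4, 31/2)
obs 3: x=1 → posterior Inverse-Gamma(13/4, 47/2)
obs 4: x=-1/4 → posterior Inverse-Gamma(15/4, 873/32)

alpha=15/4, beta=873/32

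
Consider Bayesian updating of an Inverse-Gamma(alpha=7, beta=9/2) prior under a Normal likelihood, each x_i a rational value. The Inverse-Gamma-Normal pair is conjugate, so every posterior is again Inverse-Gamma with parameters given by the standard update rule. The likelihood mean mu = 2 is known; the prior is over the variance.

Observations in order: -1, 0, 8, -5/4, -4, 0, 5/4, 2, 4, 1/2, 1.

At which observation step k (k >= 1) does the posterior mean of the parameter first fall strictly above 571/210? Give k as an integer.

k = 3

obs 1: x=-1 → posterior Inverse-Gamma(15/2, 9)
obs 2: x=0 → posterior Inverse-Gamma(8, 11)
obs 3: x=8 → posterior Inverse-Gamma(17/2, 29)
obs 4: x=-5/4 → posterior Inverse-Gamma(9, 1097/32)
obs 5: x=-4 → posterior Inverse-Gamma(19/2, 1673/32)
obs 6: x=0 → posterior Inverse-Gamma(10, 1737/32)
obs 7: x=5/4 → posterior Inverse-Gamma(21/2, 873/16)
obs 8: x=2 → posterior Inverse-Gamma(11, 873/16)
obs 9: x=4 → posterior Inverse-Gamma(23/2, 905/16)
obs 10: x=1/2 → posterior Inverse-Gamma(12, 923/16)
obs 11: x=1 → posterior Inverse-Gamma(25/2, 931/16)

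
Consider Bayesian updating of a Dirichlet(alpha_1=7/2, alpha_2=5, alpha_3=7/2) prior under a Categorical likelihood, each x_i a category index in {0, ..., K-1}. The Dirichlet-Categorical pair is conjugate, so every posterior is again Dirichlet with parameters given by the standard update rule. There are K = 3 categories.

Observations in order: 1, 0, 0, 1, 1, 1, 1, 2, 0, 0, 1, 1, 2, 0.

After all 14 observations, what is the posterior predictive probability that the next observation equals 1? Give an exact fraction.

6/13

obs 1: x=1 → posterior Dirichlet(7/2, 6, 7/2)
obs 2: x=0 → posterior Dirichlet(9/2, 6, 7/2)
obs 3: x=0 → posterior Dirichlet(11/2, 6, 7/2)
obs 4: x=1 → posterior Dirichlet(11/2, 7, 7/2)
obs 5: x=1 → posterior Dirichlet(11/2, 8, 7/2)
obs 6: x=1 → posterior Dirichlet(11/2, 9, 7/2)
obs 7: x=1 → posterior Dirichlet(11/2, 10, 7/2)
obs 8: x=2 → posterior Dirichlet(11/2, 10, 9/2)
obs 9: x=0 → posterior Dirichlet(13/2, 10, 9/2)
obs 10: x=0 → posterior Dirichlet(15/2, 10, 9/2)
obs 11: x=1 → posterior Dirichlet(15/2, 11, 9/2)
obs 12: x=1 → posterior Dirichlet(15/2, 12, 9/2)
obs 13: x=2 → posterior Dirichlet(15/2, 12, 11/2)
obs 14: x=0 → posterior Dirichlet(17/2, 12, 11/2)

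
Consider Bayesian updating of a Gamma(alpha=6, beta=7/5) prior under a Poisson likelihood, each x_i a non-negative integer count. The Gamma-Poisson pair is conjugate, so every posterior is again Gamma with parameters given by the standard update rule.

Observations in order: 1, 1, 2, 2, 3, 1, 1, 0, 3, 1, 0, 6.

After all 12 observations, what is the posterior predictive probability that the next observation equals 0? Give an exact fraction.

obs 1: x=1 → posterior Gamma(7, 12/5)
obs 2: x=1 → posterior Gamma(8, 17/5)
obs 3: x=2 → posterior Gamma(10, 22/5)
obs 4: x=2 → posterior Gamma(12, 27/5)
obs 5: x=3 → posterior Gamma(15, 32/5)
obs 6: x=1 → posterior Gamma(16, 37/5)
obs 7: x=1 → posterior Gamma(17, 42/5)
obs 8: x=0 → posterior Gamma(17, 47/5)
obs 9: x=3 → posterior Gamma(20, 52/5)
obs 10: x=1 → posterior Gamma(21, 57/5)
obs 11: x=0 → posterior Gamma(21, 62/5)
obs 12: x=6 → posterior Gamma(27, 67/5)

20138154707727699663502344058907413391135602816123/140597436933550669029147035084294867004222747967488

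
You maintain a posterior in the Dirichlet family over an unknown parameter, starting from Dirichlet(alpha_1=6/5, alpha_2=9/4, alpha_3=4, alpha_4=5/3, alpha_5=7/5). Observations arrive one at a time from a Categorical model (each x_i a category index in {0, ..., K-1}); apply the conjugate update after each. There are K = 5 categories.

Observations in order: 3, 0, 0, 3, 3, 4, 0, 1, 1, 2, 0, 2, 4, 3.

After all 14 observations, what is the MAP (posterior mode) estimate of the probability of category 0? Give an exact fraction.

252/1171

obs 1: x=3 → posterior Dirichlet(6/5, 9/4, 4, 8/3, 7/5)
obs 2: x=0 → posterior Dirichlet(11/5, 9/4, 4, 8/3, 7/5)
obs 3: x=0 → posterior Dirichlet(16/5, 9/4, 4, 8/3, 7/5)
obs 4: x=3 → posterior Dirichlet(16/5, 9/4, 4, 11/3, 7/5)
obs 5: x=3 → posterior Dirichlet(16/5, 9/4, 4, 14/3, 7/5)
obs 6: x=4 → posterior Dirichlet(16/5, 9/4, 4, 14/3, 12/5)
obs 7: x=0 → posterior Dirichlet(21/5, 9/4, 4, 14/3, 12/5)
obs 8: x=1 → posterior Dirichlet(21/5, 13/4, 4, 14/3, 12/5)
obs 9: x=1 → posterior Dirichlet(21/5, 17/4, 4, 14/3, 12/5)
obs 10: x=2 → posterior Dirichlet(21/5, 17/4, 5, 14/3, 12/5)
obs 11: x=0 → posterior Dirichlet(26/5, 17/4, 5, 14/3, 12/5)
obs 12: x=2 → posterior Dirichlet(26/5, 17/4, 6, 14/3, 12/5)
obs 13: x=4 → posterior Dirichlet(26/5, 17/4, 6, 14/3, 17/5)
obs 14: x=3 → posterior Dirichlet(26/5, 17/4, 6, 17/3, 17/5)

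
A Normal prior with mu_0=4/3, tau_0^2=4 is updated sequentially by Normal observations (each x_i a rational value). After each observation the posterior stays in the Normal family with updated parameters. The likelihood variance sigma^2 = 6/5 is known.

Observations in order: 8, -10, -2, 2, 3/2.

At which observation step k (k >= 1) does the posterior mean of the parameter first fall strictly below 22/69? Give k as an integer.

k = 2

obs 1: x=8 → posterior Normal(84/13, 12/13)
obs 2: x=-10 → posterior Normal(-16/23, 12/23)
obs 3: x=-2 → posterior Normal(-12/11, 4/11)
obs 4: x=2 → posterior Normal(-16/43, 12/43)
obs 5: x=3/2 → posterior Normal(-1/53, 12/53)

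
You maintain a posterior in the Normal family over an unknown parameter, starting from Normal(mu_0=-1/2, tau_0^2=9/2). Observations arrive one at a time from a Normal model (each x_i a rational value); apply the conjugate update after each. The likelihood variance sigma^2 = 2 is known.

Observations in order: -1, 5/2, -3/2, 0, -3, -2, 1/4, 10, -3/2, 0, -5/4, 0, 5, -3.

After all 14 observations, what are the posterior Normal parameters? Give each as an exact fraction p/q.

obs 1: x=-1 → posterior Normal(-11/13, 18/13)
obs 2: x=5/2 → posterior Normal(23/44, 9/11)
obs 3: x=-3/2 → posterior Normal(-2/31, 18/31)
obs 4: x=0 → posterior Normal(-1/20, 9/20)
obs 5: x=-3 → posterior Normal(-29/49, 18/49)
obs 6: x=-2 → posterior Normal(-47/58, 9/29)
obs 7: x=1/4 → posterior Normal(-179/268, 18/67)
obs 8: x=10 → posterior Normal(181/304, 9/38)
obs 9: x=-3/2 → posterior Normal(127/340, 18/85)
obs 10: x=0 → posterior Normal(127/376, 9/47)
obs 11: x=-5/4 → posterior Normal(41/206, 18/103)
obs 12: x=0 → posterior Normal(41/224, 9/56)
obs 13: x=5 → posterior Normal(131/242, 18/121)
obs 14: x=-3 → posterior Normal(77/260, 9/65)

mu_0=77/260, tau_0^2=9/65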